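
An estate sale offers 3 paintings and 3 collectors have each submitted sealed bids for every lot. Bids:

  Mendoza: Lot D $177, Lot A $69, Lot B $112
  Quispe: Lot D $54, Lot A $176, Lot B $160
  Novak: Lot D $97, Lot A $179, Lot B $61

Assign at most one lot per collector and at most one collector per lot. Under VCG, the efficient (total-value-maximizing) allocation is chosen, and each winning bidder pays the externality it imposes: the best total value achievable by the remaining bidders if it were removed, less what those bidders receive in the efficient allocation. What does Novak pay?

Novak pays $16.

Efficient allocation: Mendoza→Lot D ($177), Quispe→Lot B ($160), Novak→Lot A ($179); total welfare W = $516.
Novak receives Lot A at value $179, so the others get W − 179 = $337.
Without Novak: best allocation of the remaining 2 bidders over all 3 lots is Mendoza→Lot D ($177), Quispe→Lot A ($176), total $353.
VCG payment = (others' best without Novak) − (others' welfare with Novak) = 353 − 337 = $16.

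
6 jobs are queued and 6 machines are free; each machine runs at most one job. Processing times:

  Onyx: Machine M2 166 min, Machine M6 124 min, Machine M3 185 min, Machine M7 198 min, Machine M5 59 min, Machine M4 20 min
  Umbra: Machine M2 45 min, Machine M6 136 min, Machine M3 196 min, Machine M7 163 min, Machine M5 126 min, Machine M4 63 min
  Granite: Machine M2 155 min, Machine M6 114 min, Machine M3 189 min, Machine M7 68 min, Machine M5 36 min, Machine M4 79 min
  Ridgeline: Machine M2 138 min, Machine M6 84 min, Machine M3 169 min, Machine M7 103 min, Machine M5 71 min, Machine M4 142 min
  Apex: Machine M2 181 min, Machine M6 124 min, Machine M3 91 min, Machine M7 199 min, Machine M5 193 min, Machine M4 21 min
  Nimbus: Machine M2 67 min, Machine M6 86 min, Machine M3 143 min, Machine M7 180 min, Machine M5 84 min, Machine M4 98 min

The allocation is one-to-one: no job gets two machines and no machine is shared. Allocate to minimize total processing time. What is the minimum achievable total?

Optimal: Onyx→Machine M4 (20 min), Umbra→Machine M2 (45 min), Granite→Machine M7 (68 min), Ridgeline→Machine M5 (71 min), Apex→Machine M3 (91 min), Nimbus→Machine M6 (86 min) — total 20+45+68+71+91+86 = 381 min.
Column-greedy (each machine in turn goes to its cheapest remaining job) gives 445 min, worse by 64.

Minimum total: 381 min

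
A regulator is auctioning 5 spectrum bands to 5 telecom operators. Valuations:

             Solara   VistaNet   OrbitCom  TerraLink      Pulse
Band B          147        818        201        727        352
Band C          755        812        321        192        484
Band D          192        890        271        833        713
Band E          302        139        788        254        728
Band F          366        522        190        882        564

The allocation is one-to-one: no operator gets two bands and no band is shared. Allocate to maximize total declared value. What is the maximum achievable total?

Optimal: Solara→Band C ($755M), VistaNet→Band B ($818M), OrbitCom→Band E ($788M), TerraLink→Band F ($882M), Pulse→Band D ($713M) — total 755+818+788+882+713 = $3956M.
Swapping Solara↔VistaNet (Solara→Band B $147M, VistaNet→Band C $812M) loses 614.
Every other assignment is strictly worse.

Max total: $3956M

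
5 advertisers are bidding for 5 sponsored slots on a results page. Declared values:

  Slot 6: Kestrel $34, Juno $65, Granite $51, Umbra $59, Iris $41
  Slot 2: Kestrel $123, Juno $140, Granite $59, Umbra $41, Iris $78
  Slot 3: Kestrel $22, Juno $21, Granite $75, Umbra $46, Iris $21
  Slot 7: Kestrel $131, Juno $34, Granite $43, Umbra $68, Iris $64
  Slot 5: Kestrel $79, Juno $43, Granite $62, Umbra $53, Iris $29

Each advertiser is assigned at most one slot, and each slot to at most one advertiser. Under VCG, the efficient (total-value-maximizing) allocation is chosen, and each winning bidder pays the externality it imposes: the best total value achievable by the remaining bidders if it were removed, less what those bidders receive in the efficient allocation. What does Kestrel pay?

Efficient allocation: Kestrel→Slot 7 ($131), Juno→Slot 2 ($140), Granite→Slot 3 ($75), Umbra→Slot 5 ($53), Iris→Slot 6 ($41); total welfare W = $440.
Kestrel receives Slot 7 at value $131, so the others get W − 131 = $309.
Without Kestrel: best allocation of the remaining 4 bidders over all 5 slots is Juno→Slot 2 ($140), Granite→Slot 3 ($75), Umbra→Slot 6 ($59), Iris→Slot 7 ($64), total $338.
VCG payment = (others' best without Kestrel) − (others' welfare with Kestrel) = 338 − 309 = $29.

Kestrel pays $29.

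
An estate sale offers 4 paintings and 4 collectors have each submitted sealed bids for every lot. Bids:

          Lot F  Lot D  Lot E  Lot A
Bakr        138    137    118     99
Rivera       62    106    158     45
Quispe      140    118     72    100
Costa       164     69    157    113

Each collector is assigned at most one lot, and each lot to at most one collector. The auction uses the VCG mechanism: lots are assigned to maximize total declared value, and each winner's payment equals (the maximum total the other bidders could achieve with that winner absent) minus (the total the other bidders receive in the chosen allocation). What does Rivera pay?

Efficient allocation: Bakr→Lot D ($137), Rivera→Lot E ($158), Quispe→Lot A ($100), Costa→Lot F ($164); total welfare W = $559.
Rivera receives Lot E at value $158, so the others get W − 158 = $401.
Without Rivera: best allocation of the remaining 3 bidders over all 4 lots is Bakr→Lot D ($137), Quispe→Lot F ($140), Costa→Lot E ($157), total $434.
VCG payment = (others' best without Rivera) − (others' welfare with Rivera) = 434 − 401 = $33.

Rivera pays $33.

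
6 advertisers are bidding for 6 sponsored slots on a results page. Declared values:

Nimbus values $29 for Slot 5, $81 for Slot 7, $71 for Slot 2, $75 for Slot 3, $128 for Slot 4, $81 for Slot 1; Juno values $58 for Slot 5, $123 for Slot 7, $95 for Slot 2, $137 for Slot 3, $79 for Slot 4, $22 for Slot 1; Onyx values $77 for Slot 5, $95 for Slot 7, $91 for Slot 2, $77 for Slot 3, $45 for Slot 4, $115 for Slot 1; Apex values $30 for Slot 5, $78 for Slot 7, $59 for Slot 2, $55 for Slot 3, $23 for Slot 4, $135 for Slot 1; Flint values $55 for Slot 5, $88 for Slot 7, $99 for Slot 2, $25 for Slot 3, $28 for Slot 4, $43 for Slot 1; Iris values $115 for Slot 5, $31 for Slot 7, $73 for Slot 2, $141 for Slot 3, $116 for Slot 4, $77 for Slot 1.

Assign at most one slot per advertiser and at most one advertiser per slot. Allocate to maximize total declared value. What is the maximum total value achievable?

Optimal: Nimbus→Slot 4 ($128), Juno→Slot 3 ($137), Onyx→Slot 7 ($95), Apex→Slot 1 ($135), Flint→Slot 2 ($99), Iris→Slot 5 ($115) — total 128+137+95+135+99+115 = $709.
Column-greedy (each slot in turn goes to its best remaining advertiser) gives $677, worse by 32.
Swapping Nimbus↔Juno (Nimbus→Slot 3 $75, Juno→Slot 4 $79) loses 111.

Max total: $709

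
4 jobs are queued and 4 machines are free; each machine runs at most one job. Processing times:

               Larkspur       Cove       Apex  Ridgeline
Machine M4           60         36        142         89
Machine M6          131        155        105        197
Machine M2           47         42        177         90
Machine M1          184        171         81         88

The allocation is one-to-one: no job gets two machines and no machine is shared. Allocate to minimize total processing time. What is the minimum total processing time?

Optimal: Larkspur→Machine M2 (47 min), Cove→Machine M4 (36 min), Apex→Machine M6 (105 min), Ridgeline→Machine M1 (88 min) — total 47+36+105+88 = 276 min.
Min-entry greedy (repeatedly take the single cheapest remaining cell) gives 361 min, worse by 85.
Swapping Apex↔Cove (Apex→Machine M4 142 min, Cove→Machine M6 155 min) adds 156.
Every other assignment is strictly worse.

Minimum total: 276 min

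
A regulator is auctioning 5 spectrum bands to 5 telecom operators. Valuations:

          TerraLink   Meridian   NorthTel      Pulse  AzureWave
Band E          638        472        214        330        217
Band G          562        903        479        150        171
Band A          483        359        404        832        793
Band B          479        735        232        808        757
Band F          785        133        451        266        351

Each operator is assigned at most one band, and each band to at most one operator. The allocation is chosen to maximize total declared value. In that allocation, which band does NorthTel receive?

Optimal: TerraLink→Band E ($638M), Meridian→Band G ($903M), NorthTel→Band F ($451M), Pulse→Band B ($808M), AzureWave→Band A ($793M) — total 638+903+451+808+793 = $3593M.
Swapping TerraLink↔AzureWave (TerraLink→Band A $483M, AzureWave→Band E $217M) loses 731.
NorthTel's own top band is Band G ($479M), but forcing NorthTel→Band G and reassigning the rest optimally gives only $3337M — worse by 256.

NorthTel receives Band F.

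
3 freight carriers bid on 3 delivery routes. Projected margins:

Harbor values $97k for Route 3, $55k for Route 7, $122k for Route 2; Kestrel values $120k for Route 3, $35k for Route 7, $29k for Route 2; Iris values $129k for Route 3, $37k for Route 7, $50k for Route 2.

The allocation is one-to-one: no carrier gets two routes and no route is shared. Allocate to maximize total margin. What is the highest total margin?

Treat this as an assignment problem: match each carrier to one route.
Optimal: Harbor→Route 2 ($122k), Kestrel→Route 7 ($35k), Iris→Route 3 ($129k) — total 122+35+129 = $286k.
Column-greedy (each route in turn goes to its best remaining carrier) gives $213k, worse by 73.
Next-best assignment: Harbor→Route 2, Kestrel→Route 3, Iris→Route 7 = $279k.
Swapping Iris↔Kestrel (Iris→Route 7 $37k, Kestrel→Route 3 $120k) loses 7.
No other one-to-one assignment exceeds $286k.

Max total: $286k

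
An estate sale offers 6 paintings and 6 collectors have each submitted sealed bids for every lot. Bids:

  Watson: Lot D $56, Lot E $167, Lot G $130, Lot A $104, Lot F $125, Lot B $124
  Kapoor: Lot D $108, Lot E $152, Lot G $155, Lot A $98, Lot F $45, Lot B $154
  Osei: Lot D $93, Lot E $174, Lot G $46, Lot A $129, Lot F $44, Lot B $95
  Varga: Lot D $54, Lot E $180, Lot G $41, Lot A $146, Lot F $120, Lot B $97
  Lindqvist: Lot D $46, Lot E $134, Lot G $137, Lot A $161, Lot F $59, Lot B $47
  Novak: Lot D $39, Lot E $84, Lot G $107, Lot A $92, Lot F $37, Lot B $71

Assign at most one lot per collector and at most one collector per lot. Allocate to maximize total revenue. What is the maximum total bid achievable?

Maximum total: $820

Optimal: Watson→Lot F ($125), Kapoor→Lot B ($154), Osei→Lot D ($93), Varga→Lot E ($180), Lindqvist→Lot A ($161), Novak→Lot G ($107) — total 125+154+93+180+161+107 = $820.
Row-greedy (each collector in turn takes its best remaining lot) gives $657, worse by 163.
Swapping Kapoor↔Watson (Kapoor→Lot F $45, Watson→Lot B $124) loses 110.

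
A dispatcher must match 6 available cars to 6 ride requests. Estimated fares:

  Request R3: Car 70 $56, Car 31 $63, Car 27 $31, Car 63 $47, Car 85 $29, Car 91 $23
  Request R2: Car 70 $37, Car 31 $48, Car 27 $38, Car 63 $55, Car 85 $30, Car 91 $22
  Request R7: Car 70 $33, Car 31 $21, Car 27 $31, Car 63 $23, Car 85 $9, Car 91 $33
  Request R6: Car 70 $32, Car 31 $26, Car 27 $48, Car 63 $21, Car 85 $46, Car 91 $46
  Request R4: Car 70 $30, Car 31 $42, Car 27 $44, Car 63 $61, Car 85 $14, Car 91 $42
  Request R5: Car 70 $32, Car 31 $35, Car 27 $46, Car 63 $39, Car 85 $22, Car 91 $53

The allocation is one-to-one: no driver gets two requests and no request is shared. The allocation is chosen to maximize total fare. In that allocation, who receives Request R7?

This is the linear assignment problem.
Optimal: Car 70→Request R3 ($56), Car 31→Request R2 ($48), Car 27→Request R7 ($31), Car 63→Request R4 ($61), Car 85→Request R6 ($46), Car 91→Request R5 ($53) — total 56+48+31+61+46+53 = $295.
Column-greedy (each request in turn goes to its best remaining driver) gives $263, worse by 32.
Next-best assignment: Car 70→Request R7, Car 31→Request R3, Car 27→Request R2, Car 63→Request R4, Car 85→Request R6, Car 91→Request R5 = $294.
Checked against all permutations: $295 is optimal.
Car 27's own top request is Request R6 ($48), but forcing Car 27→Request R6 and reassigning the rest optimally gives only $288 — worse by 7.

Car 27 receives Request R7.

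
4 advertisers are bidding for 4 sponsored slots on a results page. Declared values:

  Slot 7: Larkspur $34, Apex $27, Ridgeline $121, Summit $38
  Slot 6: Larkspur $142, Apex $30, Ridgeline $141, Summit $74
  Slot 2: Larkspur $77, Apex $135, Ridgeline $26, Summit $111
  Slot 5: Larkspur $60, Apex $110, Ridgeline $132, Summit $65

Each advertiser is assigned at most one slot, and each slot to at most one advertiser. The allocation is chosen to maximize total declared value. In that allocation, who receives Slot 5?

Apex receives Slot 5.

Optimal: Larkspur→Slot 6 ($142), Apex→Slot 5 ($110), Ridgeline→Slot 7 ($121), Summit→Slot 2 ($111) — total 142+110+121+111 = $484.
Column-greedy (each slot in turn goes to its best remaining advertiser) gives $463, worse by 21.
Swapping Summit↔Ridgeline (Summit→Slot 7 $38, Ridgeline→Slot 2 $26) loses 168.
Apex's own top slot is Slot 2 ($135), but forcing Apex→Slot 2 and reassigning the rest optimally gives only $463 — worse by 21.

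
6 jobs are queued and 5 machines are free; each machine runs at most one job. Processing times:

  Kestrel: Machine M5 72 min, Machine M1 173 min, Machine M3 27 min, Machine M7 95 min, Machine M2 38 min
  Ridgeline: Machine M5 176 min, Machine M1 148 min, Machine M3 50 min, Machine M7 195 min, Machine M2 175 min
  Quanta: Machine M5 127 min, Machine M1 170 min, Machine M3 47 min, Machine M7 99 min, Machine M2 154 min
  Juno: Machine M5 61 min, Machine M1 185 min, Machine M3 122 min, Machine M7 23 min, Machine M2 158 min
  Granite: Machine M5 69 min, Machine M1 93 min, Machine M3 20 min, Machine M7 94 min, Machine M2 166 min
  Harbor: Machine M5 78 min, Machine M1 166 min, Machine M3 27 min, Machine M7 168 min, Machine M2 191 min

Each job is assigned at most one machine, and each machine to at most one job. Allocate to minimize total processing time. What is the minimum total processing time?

Optimal: Harbor→Machine M5 (78 min), Granite→Machine M1 (93 min), Quanta→Machine M3 (47 min), Juno→Machine M7 (23 min), Kestrel→Machine M2 (38 min) — total 78+93+47+23+38 = 279 min.
Column-greedy (each machine in turn goes to its cheapest remaining job) gives 455 min, worse by 176.
Swapping Juno↔Kestrel (Juno→Machine M2 158 min, Kestrel→Machine M7 95 min) adds 192.
Checked against all permutations: 279 min is optimal.

Minimum total: 279 min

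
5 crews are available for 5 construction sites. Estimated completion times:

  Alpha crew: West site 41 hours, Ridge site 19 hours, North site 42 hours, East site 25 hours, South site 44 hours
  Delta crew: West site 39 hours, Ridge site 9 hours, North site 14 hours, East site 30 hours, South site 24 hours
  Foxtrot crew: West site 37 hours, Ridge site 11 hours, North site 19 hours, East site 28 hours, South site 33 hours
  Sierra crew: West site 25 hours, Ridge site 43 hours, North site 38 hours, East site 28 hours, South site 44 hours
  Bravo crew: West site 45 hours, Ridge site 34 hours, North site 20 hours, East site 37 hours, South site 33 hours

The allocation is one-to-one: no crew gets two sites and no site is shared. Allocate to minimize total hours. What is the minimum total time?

Min total: 105 hours

Optimal: Alpha crew→East site (25 hours), Delta crew→South site (24 hours), Foxtrot crew→Ridge site (11 hours), Sierra crew→West site (25 hours), Bravo crew→North site (20 hours) — total 25+24+11+25+20 = 105 hours.
Min-entry greedy (repeatedly take the single cheapest remaining cell) gives 111 hours, worse by 6.
No other one-to-one assignment undercuts 105 hours.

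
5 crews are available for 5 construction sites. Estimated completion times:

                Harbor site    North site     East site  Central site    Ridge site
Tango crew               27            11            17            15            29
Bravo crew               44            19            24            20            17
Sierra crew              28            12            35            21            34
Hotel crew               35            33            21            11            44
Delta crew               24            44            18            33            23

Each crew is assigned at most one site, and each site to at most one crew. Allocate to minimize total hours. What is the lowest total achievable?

Minimum total: 81 hours

This is a one-to-one assignment (minimum-cost bipartite matching).
Optimal: Tango crew→East site (17 hours), Bravo crew→Ridge site (17 hours), Sierra crew→North site (12 hours), Hotel crew→Central site (11 hours), Delta crew→Harbor site (24 hours) — total 17+17+12+11+24 = 81 hours.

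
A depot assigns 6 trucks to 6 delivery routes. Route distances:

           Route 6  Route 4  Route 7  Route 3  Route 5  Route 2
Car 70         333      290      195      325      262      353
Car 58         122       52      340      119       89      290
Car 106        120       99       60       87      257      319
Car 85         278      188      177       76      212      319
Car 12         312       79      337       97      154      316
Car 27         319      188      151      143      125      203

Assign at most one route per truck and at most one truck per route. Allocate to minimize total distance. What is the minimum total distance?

Treat this as an assignment problem: match each truck to one route.
Optimal: Car 70→Route 7 (195 km), Car 58→Route 5 (89 km), Car 106→Route 6 (120 km), Car 85→Route 3 (76 km), Car 12→Route 4 (79 km), Car 27→Route 2 (203 km) — total 195+89+120+76+79+203 = 762 km.
Row-greedy (each truck in turn takes its cheapest remaining route) gives 1061 km, worse by 299.
Next-best assignment: Car 70→Route 7, Car 58→Route 4, Car 106→Route 6, Car 85→Route 3, Car 12→Route 5, Car 27→Route 2 = 800 km.

Min total: 762 km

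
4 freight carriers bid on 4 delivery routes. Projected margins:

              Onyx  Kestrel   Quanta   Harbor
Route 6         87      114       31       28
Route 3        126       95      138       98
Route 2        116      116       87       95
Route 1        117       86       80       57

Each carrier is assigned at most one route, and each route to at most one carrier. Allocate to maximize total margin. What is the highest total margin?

Optimal: Onyx→Route 1 ($117k), Kestrel→Route 6 ($114k), Quanta→Route 3 ($138k), Harbor→Route 2 ($95k) — total 117+114+138+95 = $464k.
Row-greedy (each carrier in turn takes its best remaining route) gives $350k, worse by 114.
Swapping Harbor↔Onyx (Harbor→Route 1 $57k, Onyx→Route 2 $116k) loses 39.

Maximum total: $464k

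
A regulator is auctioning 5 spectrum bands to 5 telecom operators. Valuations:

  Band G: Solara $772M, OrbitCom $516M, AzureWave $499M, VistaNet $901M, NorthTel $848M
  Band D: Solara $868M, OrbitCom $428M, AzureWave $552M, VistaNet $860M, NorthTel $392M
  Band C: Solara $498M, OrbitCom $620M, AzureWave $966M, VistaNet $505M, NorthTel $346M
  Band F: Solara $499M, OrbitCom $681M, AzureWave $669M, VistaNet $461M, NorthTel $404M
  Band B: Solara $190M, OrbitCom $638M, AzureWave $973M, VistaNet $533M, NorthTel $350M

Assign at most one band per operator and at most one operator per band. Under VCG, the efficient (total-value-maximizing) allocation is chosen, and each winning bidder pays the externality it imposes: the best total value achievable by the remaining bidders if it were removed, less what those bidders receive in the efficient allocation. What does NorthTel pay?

NorthTel pays $375M.

Efficient allocation: Solara→Band D ($868M), OrbitCom→Band F ($681M), AzureWave→Band C ($966M), VistaNet→Band B ($533M), NorthTel→Band G ($848M); total welfare W = $3896M.
NorthTel receives Band G at value $848M, so the others get W − 848 = $3048M.
Without NorthTel: best allocation of the remaining 4 bidders over all 5 bands is Solara→Band D ($868M), OrbitCom→Band F ($681M), AzureWave→Band B ($973M), VistaNet→Band G ($901M), total $3423M.
VCG payment = (others' best without NorthTel) − (others' welfare with NorthTel) = 3423 − 3048 = $375M.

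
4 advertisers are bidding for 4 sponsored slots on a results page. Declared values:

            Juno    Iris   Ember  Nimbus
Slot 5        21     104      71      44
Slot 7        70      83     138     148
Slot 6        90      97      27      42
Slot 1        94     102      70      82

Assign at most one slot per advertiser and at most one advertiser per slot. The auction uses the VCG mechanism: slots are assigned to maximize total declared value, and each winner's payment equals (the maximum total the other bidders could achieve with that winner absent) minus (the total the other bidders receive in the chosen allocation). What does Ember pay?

Efficient allocation: Juno→Slot 6 ($90), Iris→Slot 5 ($104), Ember→Slot 7 ($138), Nimbus→Slot 1 ($82); total welfare W = $414.
Ember receives Slot 7 at value $138, so the others get W − 138 = $276.
Without Ember: best allocation of the remaining 3 bidders over all 4 slots is Juno→Slot 1 ($94), Iris→Slot 5 ($104), Nimbus→Slot 7 ($148), total $346.
VCG payment = (others' best without Ember) − (others' welfare with Ember) = 346 − 276 = $70.

Ember pays $70.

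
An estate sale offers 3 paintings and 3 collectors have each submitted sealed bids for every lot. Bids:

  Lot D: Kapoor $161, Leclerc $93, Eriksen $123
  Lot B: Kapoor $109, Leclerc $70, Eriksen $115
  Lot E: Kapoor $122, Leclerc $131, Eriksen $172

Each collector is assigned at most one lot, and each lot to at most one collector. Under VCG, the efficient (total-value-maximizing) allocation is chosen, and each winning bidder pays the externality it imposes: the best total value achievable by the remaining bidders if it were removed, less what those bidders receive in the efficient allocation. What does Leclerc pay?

Efficient allocation: Kapoor→Lot D ($161), Leclerc→Lot E ($131), Eriksen→Lot B ($115); total welfare W = $407.
Leclerc receives Lot E at value $131, so the others get W − 131 = $276.
Without Leclerc: best allocation of the remaining 2 bidders over all 3 lots is Kapoor→Lot D ($161), Eriksen→Lot E ($172), total $333.
VCG payment = (others' best without Leclerc) − (others' welfare with Leclerc) = 333 − 276 = $57.

Leclerc pays $57.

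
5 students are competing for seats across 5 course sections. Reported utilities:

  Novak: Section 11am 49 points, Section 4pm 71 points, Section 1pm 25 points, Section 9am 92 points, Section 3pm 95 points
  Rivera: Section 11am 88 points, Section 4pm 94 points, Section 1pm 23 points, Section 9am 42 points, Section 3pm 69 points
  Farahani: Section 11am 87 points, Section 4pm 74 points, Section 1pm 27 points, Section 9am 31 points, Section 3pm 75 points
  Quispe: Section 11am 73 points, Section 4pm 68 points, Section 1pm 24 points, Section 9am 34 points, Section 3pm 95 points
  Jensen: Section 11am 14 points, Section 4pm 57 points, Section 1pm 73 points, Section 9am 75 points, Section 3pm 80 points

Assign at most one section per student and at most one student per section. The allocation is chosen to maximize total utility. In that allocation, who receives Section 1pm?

Jensen receives Section 1pm.

Optimal: Novak→Section 9am (92 points), Rivera→Section 4pm (94 points), Farahani→Section 11am (87 points), Quispe→Section 3pm (95 points), Jensen→Section 1pm (73 points) — total 92+94+87+95+73 = 441 points.
Column-greedy (each section in turn goes to its best remaining student) gives 422 points, worse by 19.
Next-best assignment: Novak→Section 9am, Rivera→Section 11am, Farahani→Section 4pm, Quispe→Section 3pm, Jensen→Section 1pm = 422 points.
Checked against all permutations: 441 points is optimal.
Jensen's own top section is Section 3pm (80 points), but forcing Jensen→Section 3pm and reassigning the rest optimally gives only 377 points — worse by 64.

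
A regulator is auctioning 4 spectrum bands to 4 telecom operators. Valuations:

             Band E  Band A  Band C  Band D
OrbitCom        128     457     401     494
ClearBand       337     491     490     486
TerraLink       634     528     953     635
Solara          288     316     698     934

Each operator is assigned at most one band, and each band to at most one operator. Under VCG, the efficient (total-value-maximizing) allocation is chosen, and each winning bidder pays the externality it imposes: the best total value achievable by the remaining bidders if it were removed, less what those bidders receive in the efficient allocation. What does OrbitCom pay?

OrbitCom pays $154M.

Efficient allocation: OrbitCom→Band A ($457M), ClearBand→Band E ($337M), TerraLink→Band C ($953M), Solara→Band D ($934M); total welfare W = $2681M.
OrbitCom receives Band A at value $457M, so the others get W − 457 = $2224M.
Without OrbitCom: best allocation of the remaining 3 bidders over all 4 bands is ClearBand→Band A ($491M), TerraLink→Band C ($953M), Solara→Band D ($934M), total $2378M.
VCG payment = (others' best without OrbitCom) − (others' welfare with OrbitCom) = 2378 − 2224 = $154M.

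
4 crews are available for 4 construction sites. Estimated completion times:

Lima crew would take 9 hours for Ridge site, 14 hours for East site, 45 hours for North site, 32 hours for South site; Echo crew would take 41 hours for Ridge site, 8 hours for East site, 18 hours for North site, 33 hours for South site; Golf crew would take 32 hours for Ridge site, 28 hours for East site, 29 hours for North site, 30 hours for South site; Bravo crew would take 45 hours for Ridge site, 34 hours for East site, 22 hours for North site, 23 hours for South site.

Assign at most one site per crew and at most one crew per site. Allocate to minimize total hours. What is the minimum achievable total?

Optimal: Lima crew→Ridge site (9 hours), Echo crew→East site (8 hours), Golf crew→North site (29 hours), Bravo crew→South site (23 hours) — total 9+8+29+23 = 69 hours.

Min total: 69 hours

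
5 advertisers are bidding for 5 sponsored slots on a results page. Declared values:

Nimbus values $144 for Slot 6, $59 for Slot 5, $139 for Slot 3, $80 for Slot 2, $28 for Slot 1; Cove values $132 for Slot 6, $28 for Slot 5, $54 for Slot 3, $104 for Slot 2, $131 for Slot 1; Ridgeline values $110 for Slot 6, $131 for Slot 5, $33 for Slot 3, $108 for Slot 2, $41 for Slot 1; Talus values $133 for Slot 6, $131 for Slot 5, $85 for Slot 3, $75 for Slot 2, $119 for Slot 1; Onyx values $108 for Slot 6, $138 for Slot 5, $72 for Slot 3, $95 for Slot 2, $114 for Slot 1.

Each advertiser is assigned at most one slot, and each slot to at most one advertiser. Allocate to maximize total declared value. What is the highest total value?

Optimal: Nimbus→Slot 3 ($139), Cove→Slot 1 ($131), Ridgeline→Slot 2 ($108), Talus→Slot 6 ($133), Onyx→Slot 5 ($138) — total 139+131+108+133+138 = $649.
Max-entry greedy (repeatedly take the single best remaining cell) gives $606, worse by 43.
Next-best assignment: Nimbus→Slot 3, Cove→Slot 6, Ridgeline→Slot 2, Talus→Slot 1, Onyx→Slot 5 = $636.

Maximum total: $649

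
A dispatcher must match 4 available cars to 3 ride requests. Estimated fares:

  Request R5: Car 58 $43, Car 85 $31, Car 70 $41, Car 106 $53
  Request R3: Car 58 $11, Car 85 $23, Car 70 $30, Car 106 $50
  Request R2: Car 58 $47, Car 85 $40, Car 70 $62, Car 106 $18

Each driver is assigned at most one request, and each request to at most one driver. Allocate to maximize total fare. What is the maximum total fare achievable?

Optimal: Car 58→Request R5 ($43), Car 106→Request R3 ($50), Car 70→Request R2 ($62) — total 43+50+62 = $155.
Max-entry greedy (repeatedly take the single best remaining cell) gives $138, worse by 17.

Max total: $155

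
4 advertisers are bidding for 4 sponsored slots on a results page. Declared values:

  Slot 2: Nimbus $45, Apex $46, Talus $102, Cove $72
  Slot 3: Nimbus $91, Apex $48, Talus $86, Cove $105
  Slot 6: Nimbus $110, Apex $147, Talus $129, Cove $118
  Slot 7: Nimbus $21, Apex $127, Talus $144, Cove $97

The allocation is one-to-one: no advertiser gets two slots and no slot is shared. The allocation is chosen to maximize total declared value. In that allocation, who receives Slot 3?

Nimbus receives Slot 3.

Optimal: Nimbus→Slot 3 ($91), Apex→Slot 6 ($147), Talus→Slot 7 ($144), Cove→Slot 2 ($72) — total 91+147+144+72 = $454.
Max-entry greedy (repeatedly take the single best remaining cell) gives $441, worse by 13.
Next-best assignment: Nimbus→Slot 6, Apex→Slot 7, Talus→Slot 2, Cove→Slot 3 = $444.
Nimbus's own top slot is Slot 6 ($110), but forcing Nimbus→Slot 6 and reassigning the rest optimally gives only $444 — worse by 10.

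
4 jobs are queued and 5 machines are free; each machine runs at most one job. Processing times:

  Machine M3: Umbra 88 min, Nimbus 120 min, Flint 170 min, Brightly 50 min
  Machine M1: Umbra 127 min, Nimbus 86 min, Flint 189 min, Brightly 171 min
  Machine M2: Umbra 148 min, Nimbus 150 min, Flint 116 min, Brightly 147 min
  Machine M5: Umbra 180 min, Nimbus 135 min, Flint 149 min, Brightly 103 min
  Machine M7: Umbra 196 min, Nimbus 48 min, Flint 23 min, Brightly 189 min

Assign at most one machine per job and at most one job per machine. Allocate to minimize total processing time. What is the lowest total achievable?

Min total: 300 min

Optimal: Umbra→Machine M3 (88 min), Nimbus→Machine M1 (86 min), Flint→Machine M7 (23 min), Brightly→Machine M5 (103 min) — total 88+86+23+103 = 300 min.
Min-entry greedy (repeatedly take the single cheapest remaining cell) gives 307 min, worse by 7.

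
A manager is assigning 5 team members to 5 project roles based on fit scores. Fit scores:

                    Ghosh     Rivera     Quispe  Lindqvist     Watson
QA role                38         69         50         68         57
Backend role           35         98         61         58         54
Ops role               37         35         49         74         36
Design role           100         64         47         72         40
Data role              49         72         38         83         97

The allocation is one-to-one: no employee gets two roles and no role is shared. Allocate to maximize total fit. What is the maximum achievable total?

Optimal: Ghosh→Design role (100 pts), Rivera→Backend role (98 pts), Quispe→QA role (50 pts), Lindqvist→Ops role (74 pts), Watson→Data role (97 pts) — total 100+98+50+74+97 = 419 pts.
Row-greedy (each employee in turn takes its best remaining role) gives 367 pts, worse by 52.
Next-best assignment: Ghosh→Design role, Rivera→Backend role, Quispe→Ops role, Lindqvist→QA role, Watson→Data role = 412 pts.
No other one-to-one assignment exceeds 419 pts.

Max total: 419 pts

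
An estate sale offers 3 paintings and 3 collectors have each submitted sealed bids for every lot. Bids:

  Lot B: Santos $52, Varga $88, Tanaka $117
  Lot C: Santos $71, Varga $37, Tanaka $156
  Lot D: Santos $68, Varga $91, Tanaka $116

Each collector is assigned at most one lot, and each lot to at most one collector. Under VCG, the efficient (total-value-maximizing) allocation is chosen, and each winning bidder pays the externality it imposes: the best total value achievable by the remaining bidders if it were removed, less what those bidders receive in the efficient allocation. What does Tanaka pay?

Efficient allocation: Santos→Lot D ($68), Varga→Lot B ($88), Tanaka→Lot C ($156); total welfare W = $312.
Tanaka receives Lot C at value $156, so the others get W − 156 = $156.
Without Tanaka: best allocation of the remaining 2 bidders over all 3 lots is Santos→Lot C ($71), Varga→Lot D ($91), total $162.
VCG payment = (others' best without Tanaka) − (others' welfare with Tanaka) = 162 − 156 = $6.

Tanaka pays $6.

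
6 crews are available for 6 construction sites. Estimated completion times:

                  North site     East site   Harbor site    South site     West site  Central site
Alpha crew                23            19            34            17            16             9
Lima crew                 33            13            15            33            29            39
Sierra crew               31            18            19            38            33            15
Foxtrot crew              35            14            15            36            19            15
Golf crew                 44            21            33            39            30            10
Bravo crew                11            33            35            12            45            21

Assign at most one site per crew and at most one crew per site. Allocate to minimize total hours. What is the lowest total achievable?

Optimal: Alpha crew→South site (17 hours), Lima crew→East site (13 hours), Sierra crew→Harbor site (19 hours), Foxtrot crew→West site (19 hours), Golf crew→Central site (10 hours), Bravo crew→North site (11 hours) — total 17+13+19+19+10+11 = 89 hours.
Swapping Lima crew↔Sierra crew (Lima crew→Harbor site 15 hours, Sierra crew→East site 18 hours) adds 1.
Every other assignment is strictly worse.

Min total: 89 hours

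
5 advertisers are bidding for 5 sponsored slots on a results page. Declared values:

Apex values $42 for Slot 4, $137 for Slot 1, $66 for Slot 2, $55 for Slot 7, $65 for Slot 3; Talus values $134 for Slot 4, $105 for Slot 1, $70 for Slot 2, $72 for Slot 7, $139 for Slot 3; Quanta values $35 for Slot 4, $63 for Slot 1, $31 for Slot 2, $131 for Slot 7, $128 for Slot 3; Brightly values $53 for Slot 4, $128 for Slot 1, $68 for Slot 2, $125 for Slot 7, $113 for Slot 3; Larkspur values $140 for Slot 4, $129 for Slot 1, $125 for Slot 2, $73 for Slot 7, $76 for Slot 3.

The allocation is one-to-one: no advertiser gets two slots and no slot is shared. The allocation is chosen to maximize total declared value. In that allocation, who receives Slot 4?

This is the linear assignment problem.
Optimal: Apex→Slot 1 ($137), Talus→Slot 4 ($134), Quanta→Slot 3 ($128), Brightly→Slot 7 ($125), Larkspur→Slot 2 ($125) — total 137+134+128+125+125 = $649.
Talus's own top slot is Slot 3 ($139), but forcing Talus→Slot 3 and reassigning the rest optimally gives only $615 — worse by 34.

Talus receives Slot 4.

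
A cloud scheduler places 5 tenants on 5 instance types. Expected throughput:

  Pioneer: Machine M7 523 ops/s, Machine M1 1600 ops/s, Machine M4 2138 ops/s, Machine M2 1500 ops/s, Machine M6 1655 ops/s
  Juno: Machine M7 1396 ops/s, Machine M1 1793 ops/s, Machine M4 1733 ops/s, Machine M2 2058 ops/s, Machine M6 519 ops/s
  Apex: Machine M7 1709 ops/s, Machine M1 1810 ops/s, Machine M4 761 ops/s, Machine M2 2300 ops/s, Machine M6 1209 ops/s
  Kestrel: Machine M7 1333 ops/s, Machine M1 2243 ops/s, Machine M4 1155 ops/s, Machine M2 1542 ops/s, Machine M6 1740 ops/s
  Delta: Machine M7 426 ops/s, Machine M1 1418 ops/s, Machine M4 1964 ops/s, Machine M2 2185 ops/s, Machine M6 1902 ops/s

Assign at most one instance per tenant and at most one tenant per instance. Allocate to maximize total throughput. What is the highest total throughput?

This is a one-to-one assignment (maximum-weight bipartite matching).
Optimal: Pioneer→Machine M4 (2138 ops/s), Juno→Machine M2 (2058 ops/s), Apex→Machine M7 (1709 ops/s), Kestrel→Machine M1 (2243 ops/s), Delta→Machine M6 (1902 ops/s) — total 2138+2058+1709+2243+1902 = 10050 ops/s.
Column-greedy (each instance in turn goes to its best remaining tenant) gives 8794 ops/s, worse by 1256.
Swapping Delta↔Kestrel (Delta→Machine M1 1418 ops/s, Kestrel→Machine M6 1740 ops/s) loses 987.

Maximum total: 10050 ops/s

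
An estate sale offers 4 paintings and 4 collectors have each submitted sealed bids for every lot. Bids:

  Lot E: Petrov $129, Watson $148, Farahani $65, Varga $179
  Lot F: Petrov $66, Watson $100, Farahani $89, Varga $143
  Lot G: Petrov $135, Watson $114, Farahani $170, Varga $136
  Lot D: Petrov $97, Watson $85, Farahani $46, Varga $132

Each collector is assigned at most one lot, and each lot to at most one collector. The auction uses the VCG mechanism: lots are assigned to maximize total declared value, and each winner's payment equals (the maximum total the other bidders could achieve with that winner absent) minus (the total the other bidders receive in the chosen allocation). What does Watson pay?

Watson pays $36.

Efficient allocation: Petrov→Lot D ($97), Watson→Lot E ($148), Farahani→Lot G ($170), Varga→Lot F ($143); total welfare W = $558.
Watson receives Lot E at value $148, so the others get W − 148 = $410.
Without Watson: best allocation of the remaining 3 bidders over all 4 lots is Petrov→Lot D ($97), Farahani→Lot G ($170), Varga→Lot E ($179), total $446.
VCG payment = (others' best without Watson) − (others' welfare with Watson) = 446 − 410 = $36.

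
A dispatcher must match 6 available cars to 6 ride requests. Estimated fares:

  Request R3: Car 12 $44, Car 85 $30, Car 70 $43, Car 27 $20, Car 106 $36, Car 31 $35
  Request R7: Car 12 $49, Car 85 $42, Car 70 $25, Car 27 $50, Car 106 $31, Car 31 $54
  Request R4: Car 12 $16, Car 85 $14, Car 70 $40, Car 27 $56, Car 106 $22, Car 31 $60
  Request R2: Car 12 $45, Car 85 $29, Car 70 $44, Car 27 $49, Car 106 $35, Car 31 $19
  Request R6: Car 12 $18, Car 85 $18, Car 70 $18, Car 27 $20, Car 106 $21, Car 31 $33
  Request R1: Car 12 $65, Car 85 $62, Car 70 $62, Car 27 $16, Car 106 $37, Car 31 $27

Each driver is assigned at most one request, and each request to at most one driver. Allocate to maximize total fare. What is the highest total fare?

Treat this as an assignment problem: match each driver to one request.
Optimal: Car 12→Request R7 ($49), Car 85→Request R1 ($62), Car 70→Request R3 ($43), Car 27→Request R2 ($49), Car 106→Request R6 ($21), Car 31→Request R4 ($60) — total 49+62+43+49+21+60 = $284.
Row-greedy (each driver in turn takes its best remaining request) gives $276, worse by 8.

Maximum total: $284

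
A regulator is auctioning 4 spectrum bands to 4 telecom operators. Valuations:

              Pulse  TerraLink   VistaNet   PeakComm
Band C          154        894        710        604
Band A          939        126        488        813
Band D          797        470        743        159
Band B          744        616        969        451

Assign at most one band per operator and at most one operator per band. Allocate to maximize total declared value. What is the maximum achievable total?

Maximum total: $3473M

This is a one-to-one assignment (maximum-weight bipartite matching).
Optimal: Pulse→Band D ($797M), TerraLink→Band C ($894M), VistaNet→Band B ($969M), PeakComm→Band A ($813M) — total 797+894+969+813 = $3473M.
Next-best assignment: Pulse→Band B, TerraLink→Band C, VistaNet→Band D, PeakComm→Band A = $3194M.
Swapping TerraLink↔PeakComm (TerraLink→Band A $126M, PeakComm→Band C $604M) loses 977.
No other one-to-one assignment exceeds $3473M.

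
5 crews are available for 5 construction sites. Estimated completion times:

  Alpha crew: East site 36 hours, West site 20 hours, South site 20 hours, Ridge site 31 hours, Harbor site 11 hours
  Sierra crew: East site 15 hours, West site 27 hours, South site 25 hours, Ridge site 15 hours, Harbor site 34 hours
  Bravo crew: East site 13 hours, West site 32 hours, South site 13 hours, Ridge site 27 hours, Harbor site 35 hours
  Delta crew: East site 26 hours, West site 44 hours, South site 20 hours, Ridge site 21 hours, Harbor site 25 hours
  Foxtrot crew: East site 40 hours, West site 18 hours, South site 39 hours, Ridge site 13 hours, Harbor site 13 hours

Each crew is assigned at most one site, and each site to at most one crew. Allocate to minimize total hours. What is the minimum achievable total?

This is a one-to-one assignment (minimum-cost bipartite matching).
Optimal: Alpha crew→Harbor site (11 hours), Sierra crew→Ridge site (15 hours), Bravo crew→East site (13 hours), Delta crew→South site (20 hours), Foxtrot crew→West site (18 hours) — total 11+15+13+20+18 = 77 hours.
Min-entry greedy (repeatedly take the single cheapest remaining cell) gives 84 hours, worse by 7.
Next-best assignment: Alpha crew→Harbor site, Sierra crew→East site, Bravo crew→South site, Delta crew→Ridge site, Foxtrot crew→West site = 78 hours.

Minimum total: 77 hours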